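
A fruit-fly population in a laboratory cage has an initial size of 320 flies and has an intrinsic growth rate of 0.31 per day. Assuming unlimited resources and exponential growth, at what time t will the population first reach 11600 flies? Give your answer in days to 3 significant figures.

11.6 days

Set N₀·e^(rt) = 11600: e^(0.31·t) = 11600/320 = 36.25.
0.31·t = ln(36.25) = 3.5904, so t = 3.5904/0.31 = 11.582.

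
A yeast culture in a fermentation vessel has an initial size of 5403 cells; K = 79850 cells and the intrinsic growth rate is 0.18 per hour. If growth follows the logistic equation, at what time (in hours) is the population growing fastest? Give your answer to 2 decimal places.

14.57 hours

Logistic growth is fastest at N = K/2 = 39925.
A = (K − N₀)/N₀ = 13.779. Set K/(1 + A·e^(−rt)) = K/2 → A·e^(−rt) = 1.
e^(−0.18t) = 1/13.779 = 0.0725751, so t = ln(13.779)/0.18 = 2.6231/0.18 = 14.573.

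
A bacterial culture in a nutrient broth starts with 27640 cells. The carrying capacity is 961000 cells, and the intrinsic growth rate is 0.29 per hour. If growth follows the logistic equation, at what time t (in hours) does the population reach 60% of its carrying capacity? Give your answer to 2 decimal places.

13.53 hours

A = (K − N₀)/N₀ = (961000 − 27640)/27640 = 33.768.
Solve 961000/(1 + 33.768·e^(−0.29t)) = 576600: 1 + 33.768·e^(−0.29t) = 1.6667, so e^(−0.29t) = 0.0197423.
−0.29·t = ln(0.0197423) = -3.925, so t = 3.925/0.29 = 13.534.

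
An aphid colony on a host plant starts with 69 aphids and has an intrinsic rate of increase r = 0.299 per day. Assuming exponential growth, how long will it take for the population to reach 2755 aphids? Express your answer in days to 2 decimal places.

12.33 days

Set N₀·e^(rt) = 2755: e^(0.299·t) = 2755/69 = 39.928.
0.299·t = ln(39.928) = 3.6871, so t = 3.6871/0.299 = 12.331.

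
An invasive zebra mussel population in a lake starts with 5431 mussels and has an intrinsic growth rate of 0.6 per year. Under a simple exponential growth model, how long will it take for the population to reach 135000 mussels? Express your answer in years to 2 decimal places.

Set N₀·e^(rt) = 135000: e^(0.6·t) = 135000/5431 = 24.857.
0.6·t = ln(24.857) = 3.2132, so t = 3.2132/0.6 = 5.3553.

5.36 years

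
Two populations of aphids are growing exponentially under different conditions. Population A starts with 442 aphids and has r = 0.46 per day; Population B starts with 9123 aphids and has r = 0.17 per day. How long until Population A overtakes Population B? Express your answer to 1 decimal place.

10.4 days

Set 442·e^(0.46t) = 9123·e^(0.17t).
e^((0.46 − 0.17)t) = 9123/442 → e^(0.29·t) = 20.64.
0.29·t = ln(20.64) = 3.0272, so t = 3.0272/0.29 = 10.439.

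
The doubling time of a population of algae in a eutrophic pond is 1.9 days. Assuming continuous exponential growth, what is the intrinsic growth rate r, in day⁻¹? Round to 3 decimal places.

0.365 per day

r = ln(2)/t_d = 0.6931/1.9 = 0.36481.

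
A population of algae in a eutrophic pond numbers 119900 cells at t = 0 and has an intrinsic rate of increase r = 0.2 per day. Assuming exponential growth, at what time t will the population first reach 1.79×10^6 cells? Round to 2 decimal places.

Set N₀·e^(rt) = 1.79×10^6: e^(0.2·t) = 1.79×10^6/119900 = 14.929.
0.2·t = ln(14.929) = 2.7033, so t = 2.7033/0.2 = 13.517.

13.52 days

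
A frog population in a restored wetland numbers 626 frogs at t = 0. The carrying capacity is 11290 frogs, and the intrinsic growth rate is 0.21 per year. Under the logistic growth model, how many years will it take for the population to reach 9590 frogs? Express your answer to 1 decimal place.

21.7 years

A = (K − N₀)/N₀ = (11290 − 626)/626 = 17.035.
Solve 11290/(1 + 17.035·e^(−0.21t)) = 9590: 1 + 17.035·e^(−0.21t) = 1.1773, so e^(−0.21t) = 0.010406.
−0.21·t = ln(0.010406) = -4.5654, so t = 4.5654/0.21 = 21.74.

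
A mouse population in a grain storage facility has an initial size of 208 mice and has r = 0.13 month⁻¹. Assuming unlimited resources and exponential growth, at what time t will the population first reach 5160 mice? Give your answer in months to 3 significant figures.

24.7 months

Set N₀·e^(rt) = 5160: e^(0.13·t) = 5160/208 = 24.808.
0.13·t = ln(24.808) = 3.2112, so t = 3.2112/0.13 = 24.701.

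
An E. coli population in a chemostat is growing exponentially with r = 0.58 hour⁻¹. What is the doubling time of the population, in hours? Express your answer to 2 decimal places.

1.20 hours

Doubling time t_d = ln(2)/r = 0.6931/0.58 = 1.1951.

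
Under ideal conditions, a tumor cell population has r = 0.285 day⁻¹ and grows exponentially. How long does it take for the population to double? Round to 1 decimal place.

2.4 days

Doubling time t_d = ln(2)/r = 0.6931/0.285 = 2.4321.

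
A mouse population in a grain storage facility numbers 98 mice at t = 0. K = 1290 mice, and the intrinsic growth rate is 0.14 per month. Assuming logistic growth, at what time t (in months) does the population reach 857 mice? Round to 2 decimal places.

A = (K − N₀)/N₀ = (1290 − 98)/98 = 12.163.
Solve 1290/(1 + 12.163·e^(−0.14t)) = 857: 1 + 12.163·e^(−0.14t) = 1.5053, so e^(−0.14t) = 0.0415391.
−0.14·t = ln(0.0415391) = -3.1811, so t = 3.1811/0.14 = 22.722.

22.72 months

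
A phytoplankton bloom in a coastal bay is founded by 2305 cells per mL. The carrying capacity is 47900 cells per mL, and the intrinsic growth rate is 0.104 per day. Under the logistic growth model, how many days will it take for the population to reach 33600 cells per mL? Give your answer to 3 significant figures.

36.9 days

A = (K − N₀)/N₀ = (47900 − 2305)/2305 = 19.781.
Solve 47900/(1 + 19.781·e^(−0.104t)) = 33600: 1 + 19.781·e^(−0.104t) = 1.4256, so e^(−0.104t) = 0.0215155.
−0.104·t = ln(0.0215155) = -3.839, so t = 3.839/0.104 = 36.913.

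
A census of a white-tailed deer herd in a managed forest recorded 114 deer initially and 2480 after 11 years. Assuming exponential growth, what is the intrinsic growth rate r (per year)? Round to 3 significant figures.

0.280 per year

From N(t) = N₀·e^(rt): e^(r·11) = 2480/114 = 21.754.
r·11 = ln(21.754) = 3.0798, so r = 3.0798/11 = 0.27998.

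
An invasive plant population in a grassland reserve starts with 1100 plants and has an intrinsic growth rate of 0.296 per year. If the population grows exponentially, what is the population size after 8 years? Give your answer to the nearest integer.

11744 plants

N(t) = N₀·e^(rt) = 1100 × e^(0.296×8) = 1100 × e^2.368.
e^2.368 ≈ 10.676, so N ≈ 1100 × 10.676 = 11743.6.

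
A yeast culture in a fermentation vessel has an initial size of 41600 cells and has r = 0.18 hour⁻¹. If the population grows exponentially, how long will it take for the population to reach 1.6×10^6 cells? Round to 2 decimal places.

Set N₀·e^(rt) = 1.6×10^6: e^(0.18·t) = 1.6×10^6/41600 = 38.462.
0.18·t = ln(38.462) = 3.6497, so t = 3.6497/0.18 = 20.276.

20.28 hours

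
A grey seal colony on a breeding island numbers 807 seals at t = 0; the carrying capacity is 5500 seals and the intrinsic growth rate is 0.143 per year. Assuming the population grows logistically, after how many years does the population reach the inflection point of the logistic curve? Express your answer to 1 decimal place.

Logistic growth is fastest at N = K/2 = 2750.
A = (K − N₀)/N₀ = 5.8154. Set K/(1 + A·e^(−rt)) = K/2 → A·e^(−rt) = 1.
e^(−0.143t) = 1/5.8154 = 0.171958, so t = ln(5.8154)/0.143 = 1.7605/0.143 = 12.311.

12.3 years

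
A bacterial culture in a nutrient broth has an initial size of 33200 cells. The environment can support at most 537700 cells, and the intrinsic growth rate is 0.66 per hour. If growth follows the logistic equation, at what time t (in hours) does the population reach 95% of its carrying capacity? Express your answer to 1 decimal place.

A = (K − N₀)/N₀ = (537700 − 33200)/33200 = 15.196.
Solve 537700/(1 + 15.196·e^(−0.66t)) = 510815: 1 + 15.196·e^(−0.66t) = 1.0526, so e^(−0.66t) = 0.00346356.
−0.66·t = ln(0.00346356) = -5.6655, so t = 5.6655/0.66 = 8.584.

8.6 hours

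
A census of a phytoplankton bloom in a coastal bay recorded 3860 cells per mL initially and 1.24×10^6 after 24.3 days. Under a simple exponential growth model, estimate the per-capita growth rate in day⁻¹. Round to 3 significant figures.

0.238 per day

From N(t) = N₀·e^(rt): e^(r·24.3) = 1.24×10^6/3860 = 321.24.
r·24.3 = ln(321.24) = 5.7722, so r = 5.7722/24.3 = 0.23754.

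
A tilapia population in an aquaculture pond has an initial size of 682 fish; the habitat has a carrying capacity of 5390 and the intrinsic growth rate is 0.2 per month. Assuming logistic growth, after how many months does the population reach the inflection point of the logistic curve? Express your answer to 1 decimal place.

Logistic growth is fastest at N = K/2 = 2695.
A = (K − N₀)/N₀ = 6.9032. Set K/(1 + A·e^(−rt)) = K/2 → A·e^(−rt) = 1.
e^(−0.2t) = 1/6.9032 = 0.14486, so t = ln(6.9032)/0.2 = 1.932/0.2 = 9.6599.

9.7 months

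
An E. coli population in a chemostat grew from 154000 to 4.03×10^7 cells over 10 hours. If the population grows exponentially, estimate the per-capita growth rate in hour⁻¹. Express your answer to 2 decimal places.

0.56 per hour

From N(t) = N₀·e^(rt): e^(r·10) = 4.03×10^7/154000 = 261.69.
r·10 = ln(261.69) = 5.5672, so r = 5.5672/10 = 0.55672.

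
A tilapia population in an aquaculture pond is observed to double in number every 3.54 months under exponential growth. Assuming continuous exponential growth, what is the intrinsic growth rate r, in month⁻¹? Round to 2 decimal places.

0.20 per month

r = ln(2)/t_d = 0.6931/3.54 = 0.1958.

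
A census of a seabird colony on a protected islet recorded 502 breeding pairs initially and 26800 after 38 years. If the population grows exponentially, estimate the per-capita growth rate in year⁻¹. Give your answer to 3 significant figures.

From N(t) = N₀·e^(rt): e^(r·38) = 26800/502 = 53.386.
r·38 = ln(53.386) = 3.9776, so r = 3.9776/38 = 0.10467.

0.105 per year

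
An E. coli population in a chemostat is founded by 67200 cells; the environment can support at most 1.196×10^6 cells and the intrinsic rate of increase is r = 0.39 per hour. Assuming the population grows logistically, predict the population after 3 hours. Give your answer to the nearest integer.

A = (K − N₀)/N₀ = (1.196×10^6 − 67200)/67200 = 16.798.
N(t) = K/(1 + A·e^(−rt)) = 1.196×10^6/(1 + 16.798×e^(−0.39×3)).
e^(−1.17) = 0.31037; denominator = 1 + 16.798×0.31037 = 6.2134.
N = 1.196×10^6/6.2134 = 192486.

192486 cells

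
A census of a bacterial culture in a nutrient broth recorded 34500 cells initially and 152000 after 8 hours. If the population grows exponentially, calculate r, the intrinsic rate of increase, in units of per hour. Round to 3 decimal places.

From N(t) = N₀·e^(rt): e^(r·8) = 152000/34500 = 4.4058.
r·8 = ln(4.4058) = 1.4829, so r = 1.4829/8 = 0.18537.

0.185 per hour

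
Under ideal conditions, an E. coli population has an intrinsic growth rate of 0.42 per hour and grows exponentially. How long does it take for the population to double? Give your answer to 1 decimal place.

1.7 hours

Doubling time t_d = ln(2)/r = 0.6931/0.42 = 1.6504.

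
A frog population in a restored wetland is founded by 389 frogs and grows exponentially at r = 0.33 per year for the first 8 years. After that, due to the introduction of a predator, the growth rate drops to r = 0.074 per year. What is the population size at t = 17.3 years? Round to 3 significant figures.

10800 frogs

Phase 1: N(8) = 389·e^(0.33×8) = 389·e^2.64 = 5451.14.
Phase 2 runs for 17.3 − 8 = 9.3 years at r = 0.074.
N(17.3) = 5451.14·e^(0.074×9.3) = 5451.14·e^0.6882 = 10848.5.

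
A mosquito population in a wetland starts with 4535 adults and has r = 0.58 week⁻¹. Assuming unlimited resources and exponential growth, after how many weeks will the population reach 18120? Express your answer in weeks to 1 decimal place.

Set N₀·e^(rt) = 18120: e^(0.58·t) = 18120/4535 = 3.9956.
0.58·t = ln(3.9956) = 1.3852, so t = 1.3852/0.58 = 2.3883.

2.4 weeks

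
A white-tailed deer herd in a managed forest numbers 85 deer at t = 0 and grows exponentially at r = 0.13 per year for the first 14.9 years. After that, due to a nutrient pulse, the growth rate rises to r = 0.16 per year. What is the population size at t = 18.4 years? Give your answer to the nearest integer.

1032 deer

Phase 1: N(14.9) = 85·e^(0.13×14.9) = 85·e^1.937 = 589.722.
Phase 2 runs for 18.4 − 14.9 = 3.5 years at r = 0.16.
N(18.4) = 589.722·e^(0.16×3.5) = 589.722·e^0.56 = 1032.41.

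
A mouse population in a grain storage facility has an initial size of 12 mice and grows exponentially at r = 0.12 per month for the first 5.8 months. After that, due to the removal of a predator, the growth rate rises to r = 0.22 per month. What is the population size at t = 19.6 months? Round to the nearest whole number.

501 mice

Phase 1: N(5.8) = 12·e^(0.12×5.8) = 12·e^0.696 = 24.0686.
Phase 2 runs for 19.6 − 5.8 = 13.8 months at r = 0.22.
N(19.6) = 24.0686·e^(0.22×13.8) = 24.0686·e^3.036 = 501.151.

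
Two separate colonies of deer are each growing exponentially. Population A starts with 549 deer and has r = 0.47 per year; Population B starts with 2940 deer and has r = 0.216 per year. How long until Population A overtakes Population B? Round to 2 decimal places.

6.61 years

Set 549·e^(0.47t) = 2940·e^(0.216t).
e^((0.47 − 0.216)t) = 2940/549 → e^(0.254·t) = 5.3552.
0.254·t = ln(5.3552) = 1.6781, so t = 1.6781/0.254 = 6.6066.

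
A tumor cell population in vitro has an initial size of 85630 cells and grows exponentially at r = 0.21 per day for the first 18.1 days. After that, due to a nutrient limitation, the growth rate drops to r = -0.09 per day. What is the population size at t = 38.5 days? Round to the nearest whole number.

Phase 1: N(18.1) = 85630·e^(0.21×18.1) = 85630·e^3.801 = 3.831592×10^6.
Phase 2 runs for 38.5 − 18.1 = 20.4 days at r = -0.09.
N(38.5) = 3.831592×10^6·e^(-0.09×20.4) = 3.831592×10^6·e^-1.836 = 610963.

610963 cells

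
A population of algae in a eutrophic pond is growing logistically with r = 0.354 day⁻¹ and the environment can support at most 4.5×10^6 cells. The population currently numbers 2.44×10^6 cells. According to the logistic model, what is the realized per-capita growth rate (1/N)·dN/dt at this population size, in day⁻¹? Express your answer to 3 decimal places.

0.162 per day

(1/N)·dN/dt = r(1 − N/K) = 0.354 × (1 − 2.44×10^6/4.5×10^6).
= 0.354 × 0.45778 = 0.16205.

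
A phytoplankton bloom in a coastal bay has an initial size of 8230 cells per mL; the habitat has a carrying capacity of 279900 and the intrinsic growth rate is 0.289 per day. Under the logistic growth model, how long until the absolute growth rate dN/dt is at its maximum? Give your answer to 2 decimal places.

Logistic growth is fastest at N = K/2 = 139950.
A = (K − N₀)/N₀ = 33.01. Set K/(1 + A·e^(−rt)) = K/2 → A·e^(−rt) = 1.
e^(−0.289t) = 1/33.01 = 0.0302941, so t = ln(33.01)/0.289 = 3.4968/0.289 = 12.1.

12.10 days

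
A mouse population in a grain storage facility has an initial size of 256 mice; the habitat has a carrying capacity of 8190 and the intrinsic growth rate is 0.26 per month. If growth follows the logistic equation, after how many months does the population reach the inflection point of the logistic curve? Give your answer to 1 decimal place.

13.2 months

Logistic growth is fastest at N = K/2 = 4095.
A = (K − N₀)/N₀ = 30.992. Set K/(1 + A·e^(−rt)) = K/2 → A·e^(−rt) = 1.
e^(−0.26t) = 1/30.992 = 0.0322662, so t = ln(30.992)/0.26 = 3.4337/0.26 = 13.207.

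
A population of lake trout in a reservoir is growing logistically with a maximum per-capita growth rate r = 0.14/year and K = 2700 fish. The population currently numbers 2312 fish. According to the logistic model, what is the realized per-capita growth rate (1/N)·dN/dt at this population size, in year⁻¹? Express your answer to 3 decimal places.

(1/N)·dN/dt = r(1 − N/K) = 0.14 × (1 − 2312/2700).
= 0.14 × 0.1437 = 0.020119.

0.020 per year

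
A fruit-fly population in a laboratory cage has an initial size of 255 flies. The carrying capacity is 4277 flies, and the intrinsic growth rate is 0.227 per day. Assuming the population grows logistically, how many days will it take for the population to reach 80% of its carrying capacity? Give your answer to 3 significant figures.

A = (K − N₀)/N₀ = (4277 − 255)/255 = 15.773.
Solve 4277/(1 + 15.773·e^(−0.227t)) = 3421.6: 1 + 15.773·e^(−0.227t) = 1.25, so e^(−0.227t) = 0.0158503.
−0.227·t = ln(0.0158503) = -4.1446, so t = 4.1446/0.227 = 18.258.

18.3 days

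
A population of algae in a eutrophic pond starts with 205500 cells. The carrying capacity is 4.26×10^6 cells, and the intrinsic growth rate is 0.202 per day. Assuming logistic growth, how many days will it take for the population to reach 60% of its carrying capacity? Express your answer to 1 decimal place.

16.8 days

A = (K − N₀)/N₀ = (4.26×10^6 − 205500)/205500 = 19.73.
Solve 4.26×10^6/(1 + 19.73·e^(−0.202t)) = 2.556×10^6: 1 + 19.73·e^(−0.202t) = 1.6667, so e^(−0.202t) = 0.0337896.
−0.202·t = ln(0.0337896) = -3.3876, so t = 3.3876/0.202 = 16.77.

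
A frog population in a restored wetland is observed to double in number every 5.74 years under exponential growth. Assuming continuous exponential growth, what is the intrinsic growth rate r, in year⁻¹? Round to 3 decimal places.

r = ln(2)/t_d = 0.6931/5.74 = 0.12076.

0.121 per year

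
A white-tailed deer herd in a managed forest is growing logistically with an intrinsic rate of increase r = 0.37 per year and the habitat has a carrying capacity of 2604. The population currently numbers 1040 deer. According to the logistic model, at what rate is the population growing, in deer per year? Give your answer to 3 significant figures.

231 deer per year

dN/dt = rN(1 − N/K) = 0.37 × 1040 × (1 − 1040/2604).
1 − 1040/2604 = 0.60061; dN/dt = 0.37 × 1040 × 0.60061 = 231.12.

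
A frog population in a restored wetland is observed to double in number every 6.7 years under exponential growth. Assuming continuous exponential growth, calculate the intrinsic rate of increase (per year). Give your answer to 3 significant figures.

0.103 per year

r = ln(2)/t_d = 0.6931/6.7 = 0.10345.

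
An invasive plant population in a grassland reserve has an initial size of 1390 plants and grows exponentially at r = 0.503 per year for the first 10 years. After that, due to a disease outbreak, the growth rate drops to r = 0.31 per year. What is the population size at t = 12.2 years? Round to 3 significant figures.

Phase 1: N(10) = 1390·e^(0.503×10) = 1390·e^5.03 = 212577.
Phase 2 runs for 12.2 − 10 = 2.2 years at r = 0.31.
N(12.2) = 212577·e^(0.31×2.2) = 212577·e^0.682 = 420441.

420000 plants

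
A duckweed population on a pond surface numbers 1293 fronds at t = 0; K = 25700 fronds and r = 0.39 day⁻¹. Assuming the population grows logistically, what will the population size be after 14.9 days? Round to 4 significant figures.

24330 fronds

A = (K − N₀)/N₀ = (25700 − 1293)/1293 = 18.876.
N(t) = K/(1 + A·e^(−rt)) = 25700/(1 + 18.876×e^(−0.39×14.9)).
e^(−5.811) = 0.0029944; denominator = 1 + 18.876×0.0029944 = 1.0565.
N = 25700/1.0565 = 24325.1.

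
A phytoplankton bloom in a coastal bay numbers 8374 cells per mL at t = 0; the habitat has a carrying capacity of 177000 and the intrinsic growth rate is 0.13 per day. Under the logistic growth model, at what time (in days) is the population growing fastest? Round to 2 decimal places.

Logistic growth is fastest at N = K/2 = 88500.
A = (K − N₀)/N₀ = 20.137. Set K/(1 + A·e^(−rt)) = K/2 → A·e^(−rt) = 1.
e^(−0.13t) = 1/20.137 = 0.0496602, so t = ln(20.137)/0.13 = 3.0026/0.13 = 23.097.

23.10 days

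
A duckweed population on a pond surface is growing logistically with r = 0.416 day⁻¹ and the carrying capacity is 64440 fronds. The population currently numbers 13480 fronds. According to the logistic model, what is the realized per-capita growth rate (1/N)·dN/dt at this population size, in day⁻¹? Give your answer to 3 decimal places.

0.329 per day

(1/N)·dN/dt = r(1 − N/K) = 0.416 × (1 − 13480/64440).
= 0.416 × 0.79081 = 0.32898.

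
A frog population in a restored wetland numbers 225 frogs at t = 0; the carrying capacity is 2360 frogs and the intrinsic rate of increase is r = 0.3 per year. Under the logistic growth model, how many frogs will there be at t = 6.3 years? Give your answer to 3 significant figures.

970 frogs

A = (K − N₀)/N₀ = (2360 − 225)/225 = 9.4889.
N(t) = K/(1 + A·e^(−rt)) = 2360/(1 + 9.4889×e^(−0.3×6.3)).
e^(−1.89) = 0.15107; denominator = 1 + 9.4889×0.15107 = 2.4335.
N = 2360/2.4335 = 969.795.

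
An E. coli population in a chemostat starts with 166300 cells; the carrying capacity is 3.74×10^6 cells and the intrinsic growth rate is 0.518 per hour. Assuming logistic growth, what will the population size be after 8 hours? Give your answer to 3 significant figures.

2790000 cells

A = (K − N₀)/N₀ = (3.74×10^6 − 166300)/166300 = 21.489.
N(t) = K/(1 + A·e^(−rt)) = 3.74×10^6/(1 + 21.489×e^(−0.518×8)).
e^(−4.144) = 0.015859; denominator = 1 + 21.489×0.015859 = 1.3408.
N = 3.74×10^6/1.3408 = 2.789363×10^6.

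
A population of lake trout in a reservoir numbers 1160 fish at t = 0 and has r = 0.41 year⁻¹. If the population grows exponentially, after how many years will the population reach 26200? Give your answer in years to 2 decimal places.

Set N₀·e^(rt) = 26200: e^(0.41·t) = 26200/1160 = 22.586.
0.41·t = ln(22.586) = 3.1173, so t = 3.1173/0.41 = 7.6033.

7.60 years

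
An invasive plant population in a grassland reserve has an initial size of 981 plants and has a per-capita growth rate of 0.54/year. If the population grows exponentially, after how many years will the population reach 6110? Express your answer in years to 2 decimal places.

Set N₀·e^(rt) = 6110: e^(0.54·t) = 6110/981 = 6.2283.
0.54·t = ln(6.2283) = 1.8291, so t = 1.8291/0.54 = 3.3872.

3.39 years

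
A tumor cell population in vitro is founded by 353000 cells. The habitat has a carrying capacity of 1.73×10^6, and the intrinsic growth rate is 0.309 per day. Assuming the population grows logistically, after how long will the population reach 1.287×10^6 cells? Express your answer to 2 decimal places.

7.86 days

A = (K − N₀)/N₀ = (1.73×10^6 − 353000)/353000 = 3.9008.
Solve 1.73×10^6/(1 + 3.9008·e^(−0.309t)) = 1.287×10^6: 1 + 3.9008·e^(−0.309t) = 1.3442, so e^(−0.309t) = 0.0882401.
−0.309·t = ln(0.0882401) = -2.4277, so t = 2.4277/0.309 = 7.8566.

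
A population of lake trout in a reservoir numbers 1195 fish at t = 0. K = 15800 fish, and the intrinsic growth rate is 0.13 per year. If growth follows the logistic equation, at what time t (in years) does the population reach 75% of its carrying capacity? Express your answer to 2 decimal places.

27.71 years

A = (K − N₀)/N₀ = (15800 − 1195)/1195 = 12.222.
Solve 15800/(1 + 12.222·e^(−0.13t)) = 11850: 1 + 12.222·e^(−0.13t) = 1.3333, so e^(−0.13t) = 0.0272738.
−0.13·t = ln(0.0272738) = -3.6018, so t = 3.6018/0.13 = 27.706.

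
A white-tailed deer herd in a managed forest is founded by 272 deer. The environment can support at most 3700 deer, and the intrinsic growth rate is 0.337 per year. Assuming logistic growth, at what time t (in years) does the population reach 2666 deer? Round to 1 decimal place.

10.3 years

A = (K − N₀)/N₀ = (3700 − 272)/272 = 12.603.
Solve 3700/(1 + 12.603·e^(−0.337t)) = 2666: 1 + 12.603·e^(−0.337t) = 1.3878, so e^(−0.337t) = 0.0307743.
−0.337·t = ln(0.0307743) = -3.4811, so t = 3.4811/0.337 = 10.33.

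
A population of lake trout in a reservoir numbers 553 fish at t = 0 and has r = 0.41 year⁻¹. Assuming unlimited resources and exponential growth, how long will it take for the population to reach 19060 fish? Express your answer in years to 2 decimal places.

Set N₀·e^(rt) = 19060: e^(0.41·t) = 19060/553 = 34.467.
0.41·t = ln(34.467) = 3.54, so t = 3.54/0.41 = 8.6341.

8.63 years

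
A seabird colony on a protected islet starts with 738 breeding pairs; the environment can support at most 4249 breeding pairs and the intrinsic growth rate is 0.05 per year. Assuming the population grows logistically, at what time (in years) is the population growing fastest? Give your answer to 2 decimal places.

Logistic growth is fastest at N = K/2 = 2124.5.
A = (K − N₀)/N₀ = 4.7575. Set K/(1 + A·e^(−rt)) = K/2 → A·e^(−rt) = 1.
e^(−0.05t) = 1/4.7575 = 0.210197, so t = ln(4.7575)/0.05 = 1.5597/0.05 = 31.194.

31.19 years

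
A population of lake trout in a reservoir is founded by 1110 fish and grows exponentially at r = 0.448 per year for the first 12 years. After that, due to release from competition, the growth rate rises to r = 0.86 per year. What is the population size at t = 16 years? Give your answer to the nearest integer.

Phase 1: N(12) = 1110·e^(0.448×12) = 1110·e^5.376 = 239933.
Phase 2 runs for 16 − 12 = 4 years at r = 0.86.
N(16) = 239933·e^(0.86×4) = 239933·e^3.44 = 7.482783×10^6.

7482783 fish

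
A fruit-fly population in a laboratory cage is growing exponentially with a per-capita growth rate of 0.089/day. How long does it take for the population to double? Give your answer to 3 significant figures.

7.79 days

Doubling time t_d = ln(2)/r = 0.6931/0.089 = 7.7882.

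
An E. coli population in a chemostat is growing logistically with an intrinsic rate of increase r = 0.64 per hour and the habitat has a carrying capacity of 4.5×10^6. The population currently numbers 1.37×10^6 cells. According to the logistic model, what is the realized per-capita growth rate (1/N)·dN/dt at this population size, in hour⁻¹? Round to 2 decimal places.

0.45 per hour

(1/N)·dN/dt = r(1 − N/K) = 0.64 × (1 − 1.37×10^6/4.5×10^6).
= 0.64 × 0.69556 = 0.44516.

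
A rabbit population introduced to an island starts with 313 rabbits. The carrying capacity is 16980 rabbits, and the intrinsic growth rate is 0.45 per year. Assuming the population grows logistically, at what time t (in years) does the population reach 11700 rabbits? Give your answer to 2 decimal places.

10.60 years

A = (K − N₀)/N₀ = (16980 − 313)/313 = 53.249.
Solve 16980/(1 + 53.249·e^(−0.45t)) = 11700: 1 + 53.249·e^(−0.45t) = 1.4513, so e^(−0.45t) = 0.00847491.
−0.45·t = ln(0.00847491) = -4.7706, so t = 4.7706/0.45 = 10.601.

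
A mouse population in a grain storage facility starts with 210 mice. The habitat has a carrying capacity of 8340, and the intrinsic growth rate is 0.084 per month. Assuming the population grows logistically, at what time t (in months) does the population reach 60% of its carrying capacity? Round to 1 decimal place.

48.4 months

A = (K − N₀)/N₀ = (8340 − 210)/210 = 38.714.
Solve 8340/(1 + 38.714·e^(−0.084t)) = 5004: 1 + 38.714·e^(−0.084t) = 1.6667, so e^(−0.084t) = 0.0172202.
−0.084·t = ln(0.0172202) = -4.0617, so t = 4.0617/0.084 = 48.353.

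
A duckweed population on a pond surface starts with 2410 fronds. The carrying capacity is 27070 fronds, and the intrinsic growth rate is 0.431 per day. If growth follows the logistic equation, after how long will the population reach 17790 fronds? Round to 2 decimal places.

6.91 days

A = (K − N₀)/N₀ = (27070 − 2410)/2410 = 10.232.
Solve 27070/(1 + 10.232·e^(−0.431t)) = 17790: 1 + 10.232·e^(−0.431t) = 1.5216, so e^(−0.431t) = 0.0509796.
−0.431·t = ln(0.0509796) = -2.9763, so t = 2.9763/0.431 = 6.9056.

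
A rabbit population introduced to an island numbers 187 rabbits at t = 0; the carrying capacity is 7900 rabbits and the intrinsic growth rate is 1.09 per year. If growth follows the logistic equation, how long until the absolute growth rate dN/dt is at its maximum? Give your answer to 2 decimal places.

Logistic growth is fastest at N = K/2 = 3950.
A = (K − N₀)/N₀ = 41.246. Set K/(1 + A·e^(−rt)) = K/2 → A·e^(−rt) = 1.
e^(−1.09t) = 1/41.246 = 0.0242448, so t = ln(41.246)/1.09 = 3.7196/1.09 = 3.4124.

3.41 years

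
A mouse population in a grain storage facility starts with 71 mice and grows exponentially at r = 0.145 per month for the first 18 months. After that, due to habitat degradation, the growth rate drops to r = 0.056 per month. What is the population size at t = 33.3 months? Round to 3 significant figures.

Phase 1: N(18) = 71·e^(0.145×18) = 71·e^2.61 = 965.533.
Phase 2 runs for 33.3 − 18 = 15.3 months at r = 0.056.
N(33.3) = 965.533·e^(0.056×15.3) = 965.533·e^0.8568 = 2274.42.

2270 mice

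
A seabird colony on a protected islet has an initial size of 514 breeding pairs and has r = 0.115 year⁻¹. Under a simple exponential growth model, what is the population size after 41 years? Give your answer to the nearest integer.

N(t) = N₀·e^(rt) = 514 × e^(0.115×41) = 514 × e^4.715.
e^4.715 ≈ 111.61, so N ≈ 514 × 111.61 = 57366.9.

57367 breeding pairs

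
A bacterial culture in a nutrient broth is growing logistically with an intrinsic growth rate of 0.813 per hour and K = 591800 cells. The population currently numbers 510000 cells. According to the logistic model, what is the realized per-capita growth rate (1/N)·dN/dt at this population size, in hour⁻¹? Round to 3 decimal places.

(1/N)·dN/dt = r(1 − N/K) = 0.813 × (1 − 510000/591800).
= 0.813 × 0.13822 = 0.11237.

0.112 per hour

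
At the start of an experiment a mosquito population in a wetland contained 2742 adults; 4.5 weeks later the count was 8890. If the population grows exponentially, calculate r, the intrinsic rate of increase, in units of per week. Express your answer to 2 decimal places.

0.26 per week

From N(t) = N₀·e^(rt): e^(r·4.5) = 8890/2742 = 3.2422.
r·4.5 = ln(3.2422) = 1.1762, so r = 1.1762/4.5 = 0.26139.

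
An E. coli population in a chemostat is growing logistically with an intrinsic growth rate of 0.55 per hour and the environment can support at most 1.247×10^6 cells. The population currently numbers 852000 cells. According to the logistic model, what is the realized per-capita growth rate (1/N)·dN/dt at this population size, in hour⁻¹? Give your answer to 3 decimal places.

(1/N)·dN/dt = r(1 − N/K) = 0.55 × (1 − 852000/1.247×10^6).
= 0.55 × 0.31676 = 0.17422.

0.174 per hour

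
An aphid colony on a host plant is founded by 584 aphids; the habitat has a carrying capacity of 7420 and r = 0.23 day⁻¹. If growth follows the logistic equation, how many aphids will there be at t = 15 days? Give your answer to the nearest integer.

5410 aphids

A = (K − N₀)/N₀ = (7420 − 584)/584 = 11.705.
N(t) = K/(1 + A·e^(−rt)) = 7420/(1 + 11.705×e^(−0.23×15)).
e^(−3.45) = 0.031746; denominator = 1 + 11.705×0.031746 = 1.3716.
N = 7420/1.3716 = 5409.75.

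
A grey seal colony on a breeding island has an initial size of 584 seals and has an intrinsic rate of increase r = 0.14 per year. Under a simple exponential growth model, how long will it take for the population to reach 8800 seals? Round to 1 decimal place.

19.4 years

Set N₀·e^(rt) = 8800: e^(0.14·t) = 8800/584 = 15.068.
0.14·t = ln(15.068) = 2.7126, so t = 2.7126/0.14 = 19.376.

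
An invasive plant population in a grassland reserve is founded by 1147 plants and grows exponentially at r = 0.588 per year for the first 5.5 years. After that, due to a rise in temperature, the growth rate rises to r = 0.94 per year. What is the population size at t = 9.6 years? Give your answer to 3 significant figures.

Phase 1: N(5.5) = 1147·e^(0.588×5.5) = 1147·e^3.234 = 29112.
Phase 2 runs for 9.6 − 5.5 = 4.1 years at r = 0.94.
N(9.6) = 29112·e^(0.94×4.1) = 29112·e^3.854 = 1.373544×10^6.

1370000 plants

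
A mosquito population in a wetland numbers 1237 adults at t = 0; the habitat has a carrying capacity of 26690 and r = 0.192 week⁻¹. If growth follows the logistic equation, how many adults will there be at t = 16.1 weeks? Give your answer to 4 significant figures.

A = (K − N₀)/N₀ = (26690 − 1237)/1237 = 20.576.
N(t) = K/(1 + A·e^(−rt)) = 26690/(1 + 20.576×e^(−0.192×16.1)).
e^(−3.091) = 0.045447; denominator = 1 + 20.576×0.045447 = 1.9351.
N = 26690/1.9351 = 13792.3.

13790 adults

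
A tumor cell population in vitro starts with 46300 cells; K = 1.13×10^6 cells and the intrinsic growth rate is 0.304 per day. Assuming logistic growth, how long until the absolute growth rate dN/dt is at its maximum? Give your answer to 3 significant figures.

10.4 days

Logistic growth is fastest at N = K/2 = 565000.
A = (K − N₀)/N₀ = 23.406. Set K/(1 + A·e^(−rt)) = K/2 → A·e^(−rt) = 1.
e^(−0.304t) = 1/23.406 = 0.042724, so t = ln(23.406)/0.304 = 3.153/0.304 = 10.372.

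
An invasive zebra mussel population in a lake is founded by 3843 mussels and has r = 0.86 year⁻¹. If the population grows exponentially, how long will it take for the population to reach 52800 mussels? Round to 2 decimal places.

3.05 years

Set N₀·e^(rt) = 52800: e^(0.86·t) = 52800/3843 = 13.739.
0.86·t = ln(13.739) = 2.6203, so t = 2.6203/0.86 = 3.0468.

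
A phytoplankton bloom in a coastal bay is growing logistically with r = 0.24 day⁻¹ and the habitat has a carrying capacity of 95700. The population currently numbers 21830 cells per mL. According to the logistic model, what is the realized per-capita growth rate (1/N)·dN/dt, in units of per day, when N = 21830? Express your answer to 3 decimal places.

0.185 per day

(1/N)·dN/dt = r(1 − N/K) = 0.24 × (1 − 21830/95700).
= 0.24 × 0.77189 = 0.18525.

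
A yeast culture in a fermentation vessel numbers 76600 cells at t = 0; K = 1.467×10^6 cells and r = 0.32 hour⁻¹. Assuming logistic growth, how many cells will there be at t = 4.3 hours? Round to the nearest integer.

262677 cells

A = (K − N₀)/N₀ = (1.467×10^6 − 76600)/76600 = 18.151.
N(t) = K/(1 + A·e^(−rt)) = 1.467×10^6/(1 + 18.151×e^(−0.32×4.3)).
e^(−1.376) = 0.25259; denominator = 1 + 18.151×0.25259 = 5.5848.
N = 1.467×10^6/5.5848 = 262677.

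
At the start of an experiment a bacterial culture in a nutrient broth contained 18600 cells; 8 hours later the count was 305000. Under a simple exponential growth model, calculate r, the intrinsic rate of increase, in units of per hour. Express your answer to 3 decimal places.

0.350 per hour

From N(t) = N₀·e^(rt): e^(r·8) = 305000/18600 = 16.398.
r·8 = ln(16.398) = 2.7972, so r = 2.7972/8 = 0.34964.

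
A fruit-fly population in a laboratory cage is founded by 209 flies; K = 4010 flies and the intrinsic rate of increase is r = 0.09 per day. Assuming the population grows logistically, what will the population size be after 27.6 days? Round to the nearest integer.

1593 flies

A = (K − N₀)/N₀ = (4010 − 209)/209 = 18.187.
N(t) = K/(1 + A·e^(−rt)) = 4010/(1 + 18.187×e^(−0.09×27.6)).
e^(−2.484) = 0.083409; denominator = 1 + 18.187×0.083409 = 2.5169.
N = 4010/2.5169 = 1593.21.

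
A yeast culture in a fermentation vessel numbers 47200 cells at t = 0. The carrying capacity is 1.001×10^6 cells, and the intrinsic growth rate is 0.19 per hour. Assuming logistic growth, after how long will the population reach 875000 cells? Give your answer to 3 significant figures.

26.0 hours

A = (K − N₀)/N₀ = (1.001×10^6 − 47200)/47200 = 20.208.
Solve 1.001×10^6/(1 + 20.208·e^(−0.19t)) = 875000: 1 + 20.208·e^(−0.19t) = 1.144, so e^(−0.19t) = 0.00712602.
−0.19·t = ln(0.00712602) = -4.944, so t = 4.944/0.19 = 26.021.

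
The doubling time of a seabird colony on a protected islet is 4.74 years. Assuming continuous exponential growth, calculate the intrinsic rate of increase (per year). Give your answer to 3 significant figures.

r = ln(2)/t_d = 0.6931/4.74 = 0.14623.

0.146 per year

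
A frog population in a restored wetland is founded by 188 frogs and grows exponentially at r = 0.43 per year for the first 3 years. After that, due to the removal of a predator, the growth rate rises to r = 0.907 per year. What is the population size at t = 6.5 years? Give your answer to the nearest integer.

Phase 1: N(3) = 188·e^(0.43×3) = 188·e^1.29 = 682.964.
Phase 2 runs for 6.5 − 3 = 3.5 years at r = 0.907.
N(6.5) = 682.964·e^(0.907×3.5) = 682.964·e^3.175 = 16333.

16333 frogs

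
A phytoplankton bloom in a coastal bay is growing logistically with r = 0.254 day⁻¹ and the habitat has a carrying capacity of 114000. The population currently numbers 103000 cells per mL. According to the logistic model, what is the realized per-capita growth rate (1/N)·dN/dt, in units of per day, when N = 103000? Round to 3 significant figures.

0.0245 per day

(1/N)·dN/dt = r(1 − N/K) = 0.254 × (1 − 103000/114000).
= 0.254 × 0.096491 = 0.024509.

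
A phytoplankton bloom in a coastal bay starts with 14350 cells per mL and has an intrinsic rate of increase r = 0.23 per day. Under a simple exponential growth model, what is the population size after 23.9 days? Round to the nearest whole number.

N(t) = N₀·e^(rt) = 14350 × e^(0.23×23.9) = 14350 × e^5.497.
e^5.497 ≈ 243.96, so N ≈ 14350 × 243.96 = 3.500811×10^6.

3500811 cells per mL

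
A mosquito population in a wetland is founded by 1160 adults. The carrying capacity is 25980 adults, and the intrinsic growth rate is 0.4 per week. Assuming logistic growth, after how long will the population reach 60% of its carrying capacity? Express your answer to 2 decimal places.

8.67 weeks

A = (K − N₀)/N₀ = (25980 − 1160)/1160 = 21.397.
Solve 25980/(1 + 21.397·e^(−0.4t)) = 15588: 1 + 21.397·e^(−0.4t) = 1.6667, so e^(−0.4t) = 0.0311577.
−0.4·t = ln(0.0311577) = -3.4687, so t = 3.4687/0.4 = 8.6717.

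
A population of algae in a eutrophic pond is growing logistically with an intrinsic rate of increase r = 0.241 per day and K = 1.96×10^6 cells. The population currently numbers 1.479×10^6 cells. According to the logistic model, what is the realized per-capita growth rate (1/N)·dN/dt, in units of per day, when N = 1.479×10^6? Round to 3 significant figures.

(1/N)·dN/dt = r(1 − N/K) = 0.241 × (1 − 1.479×10^6/1.96×10^6).
= 0.241 × 0.24541 = 0.059143.

0.0591 per day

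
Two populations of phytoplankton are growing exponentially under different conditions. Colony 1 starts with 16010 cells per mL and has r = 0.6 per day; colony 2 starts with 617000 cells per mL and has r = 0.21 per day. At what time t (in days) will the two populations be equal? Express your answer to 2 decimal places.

9.36 days

Set 16010·e^(0.6t) = 617000·e^(0.21t).
e^((0.6 − 0.21)t) = 617000/16010 → e^(0.39·t) = 38.538.
0.39·t = ln(38.538) = 3.6517, so t = 3.6517/0.39 = 9.3632.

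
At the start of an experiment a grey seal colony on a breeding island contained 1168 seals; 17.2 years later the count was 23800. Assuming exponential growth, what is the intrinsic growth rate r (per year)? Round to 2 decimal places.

0.18 per year

From N(t) = N₀·e^(rt): e^(r·17.2) = 23800/1168 = 20.377.
r·17.2 = ln(20.377) = 3.0144, so r = 3.0144/17.2 = 0.17526.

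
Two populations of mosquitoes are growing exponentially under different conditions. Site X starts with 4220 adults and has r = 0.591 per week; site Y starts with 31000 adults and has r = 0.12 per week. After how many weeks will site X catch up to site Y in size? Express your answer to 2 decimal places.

4.23 weeks

Set 4220·e^(0.591t) = 31000·e^(0.12t).
e^((0.591 − 0.12)t) = 31000/4220 → e^(0.471·t) = 7.346.
0.471·t = ln(7.346) = 1.9942, so t = 1.9942/0.471 = 4.2339.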